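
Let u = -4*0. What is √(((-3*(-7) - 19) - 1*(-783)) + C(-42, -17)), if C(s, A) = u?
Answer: √785 ≈ 28.018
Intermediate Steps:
u = 0
C(s, A) = 0
√(((-3*(-7) - 19) - 1*(-783)) + C(-42, -17)) = √(((-3*(-7) - 19) - 1*(-783)) + 0) = √(((21 - 19) + 783) + 0) = √((2 + 783) + 0) = √(785 + 0) = √785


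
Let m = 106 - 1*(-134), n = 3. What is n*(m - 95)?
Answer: 435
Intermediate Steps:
m = 240 (m = 106 + 134 = 240)
n*(m - 95) = 3*(240 - 95) = 3*145 = 435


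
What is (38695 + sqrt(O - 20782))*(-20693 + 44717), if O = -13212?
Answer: 929608680 + 24024*I*sqrt(33994) ≈ 9.2961e+8 + 4.4294e+6*I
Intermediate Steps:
(38695 + sqrt(O - 20782))*(-20693 + 44717) = (38695 + sqrt(-13212 - 20782))*(-20693 + 44717) = (38695 + sqrt(-33994))*24024 = (38695 + I*sqrt(33994))*24024 = 929608680 + 24024*I*sqrt(33994)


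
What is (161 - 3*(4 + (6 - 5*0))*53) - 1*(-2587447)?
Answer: 2586018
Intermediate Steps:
(161 - 3*(4 + (6 - 5*0))*53) - 1*(-2587447) = (161 - 3*(4 + (6 + 0))*53) + 2587447 = (161 - 3*(4 + 6)*53) + 2587447 = (161 - 3*10*53) + 2587447 = (161 - 30*53) + 2587447 = (161 - 1590) + 2587447 = -1429 + 2587447 = 2586018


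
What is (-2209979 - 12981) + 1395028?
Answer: -827932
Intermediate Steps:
(-2209979 - 12981) + 1395028 = -2222960 + 1395028 = -827932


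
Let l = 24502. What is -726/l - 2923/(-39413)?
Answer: 21502754/482848663 ≈ 0.044533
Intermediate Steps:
-726/l - 2923/(-39413) = -726/24502 - 2923/(-39413) = -726*1/24502 - 2923*(-1/39413) = -363/12251 + 2923/39413 = 21502754/482848663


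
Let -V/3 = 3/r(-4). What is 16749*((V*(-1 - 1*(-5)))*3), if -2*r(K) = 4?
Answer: 904446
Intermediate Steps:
r(K) = -2 (r(K) = -½*4 = -2)
V = 9/2 (V = -9/(-2) = -9*(-1)/2 = -3*(-3/2) = 9/2 ≈ 4.5000)
16749*((V*(-1 - 1*(-5)))*3) = 16749*((9*(-1 - 1*(-5))/2)*3) = 16749*((9*(-1 + 5)/2)*3) = 16749*(((9/2)*4)*3) = 16749*(18*3) = 16749*54 = 904446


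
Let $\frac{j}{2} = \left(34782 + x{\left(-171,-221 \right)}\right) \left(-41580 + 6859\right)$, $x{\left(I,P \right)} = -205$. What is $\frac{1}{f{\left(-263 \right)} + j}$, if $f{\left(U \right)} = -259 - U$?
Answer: $- \frac{1}{2401096030} \approx -4.1648 \cdot 10^{-10}$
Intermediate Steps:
$j = -2401096034$ ($j = 2 \left(34782 - 205\right) \left(-41580 + 6859\right) = 2 \cdot 34577 \left(-34721\right) = 2 \left(-1200548017\right) = -2401096034$)
$\frac{1}{f{\left(-263 \right)} + j} = \frac{1}{\left(-259 - -263\right) - 2401096034} = \frac{1}{\left(-259 + 263\right) - 2401096034} = \frac{1}{4 - 2401096034} = \frac{1}{-2401096030} = - \frac{1}{2401096030}$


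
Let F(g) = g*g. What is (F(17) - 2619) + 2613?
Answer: 283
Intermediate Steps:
F(g) = g**2
(F(17) - 2619) + 2613 = (17**2 - 2619) + 2613 = (289 - 2619) + 2613 = -2330 + 2613 = 283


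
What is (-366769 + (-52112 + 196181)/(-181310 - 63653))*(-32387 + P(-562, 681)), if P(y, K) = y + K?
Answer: 2899117769981088/244963 ≈ 1.1835e+10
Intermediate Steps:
P(y, K) = K + y
(-366769 + (-52112 + 196181)/(-181310 - 63653))*(-32387 + P(-562, 681)) = (-366769 + (-52112 + 196181)/(-181310 - 63653))*(-32387 + (681 - 562)) = (-366769 + 144069/(-244963))*(-32387 + 119) = (-366769 + 144069*(-1/244963))*(-32268) = (-366769 - 144069/244963)*(-32268) = -89844978616/244963*(-32268) = 2899117769981088/244963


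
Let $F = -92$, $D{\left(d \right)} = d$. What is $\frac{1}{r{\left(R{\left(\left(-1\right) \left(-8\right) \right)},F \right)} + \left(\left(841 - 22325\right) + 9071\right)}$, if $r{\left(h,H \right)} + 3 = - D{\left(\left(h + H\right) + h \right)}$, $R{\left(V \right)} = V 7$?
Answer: $- \frac{1}{12436} \approx -8.0412 \cdot 10^{-5}$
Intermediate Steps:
$R{\left(V \right)} = 7 V$
$r{\left(h,H \right)} = -3 - H - 2 h$ ($r{\left(h,H \right)} = -3 - \left(\left(h + H\right) + h\right) = -3 - \left(\left(H + h\right) + h\right) = -3 - \left(H + 2 h\right) = -3 - H - 2 h$)
$\frac{1}{r{\left(R{\left(\left(-1\right) \left(-8\right) \right)},F \right)} + \left(\left(841 - 22325\right) + 9071\right)} = \frac{1}{\left(-3 - -92 - 2 \cdot 7 \left(\left(-1\right) \left(-8\right)\right)\right) + \left(\left(841 - 22325\right) + 9071\right)} = \frac{1}{\left(-3 + 92 - 2 \cdot 7 \cdot 8\right) + \left(-21484 + 9071\right)} = \frac{1}{\left(-3 + 92 - 112\right) - 12413} = \frac{1}{-23 - 12413} = \frac{1}{-12436} = - \frac{1}{12436}$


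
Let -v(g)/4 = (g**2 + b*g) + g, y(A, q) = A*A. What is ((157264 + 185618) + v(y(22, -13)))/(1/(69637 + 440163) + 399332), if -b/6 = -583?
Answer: -3756311418800/203579453601 ≈ -18.451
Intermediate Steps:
b = 3498 (b = -6*(-583) = 3498)
y(A, q) = A**2
v(g) = -13996*g - 4*g**2 (v(g) = -4*((g**2 + 3498*g) + g) = -4*(g**2 + 3499*g) = -13996*g - 4*g**2)
((157264 + 185618) + v(y(22, -13)))/(1/(69637 + 440163) + 399332) = ((157264 + 185618) - 4*22**2*(3499 + 22**2))/(1/(69637 + 440163) + 399332) = (342882 - 4*484*(3499 + 484))/(1/509800 + 399332) = (342882 - 4*484*3983)/(1/509800 + 399332) = (342882 - 7711088)/(203579453601/509800) = -7368206*509800/203579453601 = -3756311418800/203579453601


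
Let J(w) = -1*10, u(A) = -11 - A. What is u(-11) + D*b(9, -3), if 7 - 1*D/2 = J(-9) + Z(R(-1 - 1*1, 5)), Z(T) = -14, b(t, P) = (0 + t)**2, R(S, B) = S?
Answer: 5022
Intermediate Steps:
J(w) = -10
b(t, P) = t**2
D = 62 (D = 14 - 2*(-10 - 14) = 14 - 2*(-24) = 14 + 48 = 62)
u(-11) + D*b(9, -3) = (-11 - 1*(-11)) + 62*9**2 = (-11 + 11) + 62*81 = 0 + 5022 = 5022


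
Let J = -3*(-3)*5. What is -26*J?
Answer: -1170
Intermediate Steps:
J = 45 (J = 9*5 = 45)
-26*J = -26*45 = -1170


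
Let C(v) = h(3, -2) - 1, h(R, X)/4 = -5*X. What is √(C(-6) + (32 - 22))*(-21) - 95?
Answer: -242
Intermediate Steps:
h(R, X) = -20*X (h(R, X) = 4*(-5*X) = -20*X)
C(v) = 39 (C(v) = -20*(-2) - 1 = 40 - 1 = 39)
√(C(-6) + (32 - 22))*(-21) - 95 = √(39 + (32 - 22))*(-21) - 95 = √(39 + 10)*(-21) - 95 = √49*(-21) - 95 = 7*(-21) - 95 = -147 - 95 = -242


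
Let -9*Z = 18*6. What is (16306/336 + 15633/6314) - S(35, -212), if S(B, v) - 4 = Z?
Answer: 4470743/75768 ≈ 59.006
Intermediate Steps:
Z = -12 (Z = -2*6 = -⅑*108 = -12)
S(B, v) = -8 (S(B, v) = 4 - 12 = -8)
(16306/336 + 15633/6314) - S(35, -212) = (16306/336 + 15633/6314) - 1*(-8) = (16306*(1/336) + 15633*(1/6314)) + 8 = (8153/168 + 15633/6314) + 8 = 3864599/75768 + 8 = 4470743/75768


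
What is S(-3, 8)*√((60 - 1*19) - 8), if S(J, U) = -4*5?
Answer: -20*√33 ≈ -114.89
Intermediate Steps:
S(J, U) = -20
S(-3, 8)*√((60 - 1*19) - 8) = -20*√((60 - 1*19) - 8) = -20*√((60 - 19) - 8) = -20*√(41 - 8) = -20*√33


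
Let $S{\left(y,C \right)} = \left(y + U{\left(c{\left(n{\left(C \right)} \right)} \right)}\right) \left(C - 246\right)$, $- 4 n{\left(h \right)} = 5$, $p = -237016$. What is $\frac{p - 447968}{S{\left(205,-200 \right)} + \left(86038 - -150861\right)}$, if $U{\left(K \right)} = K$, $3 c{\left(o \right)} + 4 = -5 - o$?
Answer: $- \frac{4109904}{879727} \approx -4.6718$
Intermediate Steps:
$n{\left(h \right)} = - \frac{5}{4}$ ($n{\left(h \right)} = \left(- \frac{1}{4}\right) 5 = - \frac{5}{4}$)
$c{\left(o \right)} = -3 - \frac{o}{3}$ ($c{\left(o \right)} = - \frac{4}{3} + \frac{-5 - o}{3} = - \frac{4}{3} - \left(\frac{5}{3} + \frac{o}{3}\right) = -3 - \frac{o}{3}$)
$S{\left(y,C \right)} = \left(-246 + C\right) \left(- \frac{31}{12} + y\right)$ ($S{\left(y,C \right)} = \left(y - \frac{31}{12}\right) \left(C - 246\right) = \left(y + \left(-3 + \frac{5}{12}\right)\right) \left(-246 + C\right) = \left(y - \frac{31}{12}\right) \left(-246 + C\right) = \left(- \frac{31}{12} + y\right) \left(-246 + C\right) = \left(-246 + C\right) \left(- \frac{31}{12} + y\right)$)
$\frac{p - 447968}{S{\left(205,-200 \right)} + \left(86038 - -150861\right)} = \frac{-237016 - 447968}{\left(\frac{1271}{2} - 50430 - - \frac{1550}{3} - 41000\right) + \left(86038 - -150861\right)} = - \frac{684984}{\left(\frac{1271}{2} - 50430 + \frac{1550}{3} - 41000\right) + \left(86038 + 150861\right)} = - \frac{684984}{- \frac{541667}{6} + 236899} = - \frac{684984}{\frac{879727}{6}} = \left(-684984\right) \frac{6}{879727} = - \frac{4109904}{879727}$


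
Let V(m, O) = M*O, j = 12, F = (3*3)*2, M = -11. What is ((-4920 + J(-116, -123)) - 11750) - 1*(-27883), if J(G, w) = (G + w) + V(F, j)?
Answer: 10842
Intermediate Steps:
F = 18 (F = 9*2 = 18)
V(m, O) = -11*O
J(G, w) = -132 + G + w (J(G, w) = (G + w) - 11*12 = (G + w) - 132 = -132 + G + w)
((-4920 + J(-116, -123)) - 11750) - 1*(-27883) = ((-4920 + (-132 - 116 - 123)) - 11750) - 1*(-27883) = ((-4920 - 371) - 11750) + 27883 = (-5291 - 11750) + 27883 = -17041 + 27883 = 10842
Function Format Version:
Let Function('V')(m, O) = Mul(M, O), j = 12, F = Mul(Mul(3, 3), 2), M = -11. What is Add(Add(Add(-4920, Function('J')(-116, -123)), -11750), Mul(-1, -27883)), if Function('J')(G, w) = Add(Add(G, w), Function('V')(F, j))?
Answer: 10842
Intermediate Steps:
F = 18 (F = Mul(9, 2) = 18)
Function('V')(m, O) = Mul(-11, O)
Function('J')(G, w) = Add(-132, G, w) (Function('J')(G, w) = Add(Add(G, w), Mul(-11, 12)) = Add(Add(G, w), -132) = Add(-132, G, w))
Add(Add(Add(-4920, Function('J')(-116, -123)), -11750), Mul(-1, -27883)) = Add(Add(Add(-4920, Add(-132, -116, -123)), -11750), Mul(-1, -27883)) = Add(Add(Add(-4920, -371), -11750), 27883) = Add(Add(-5291, -11750), 27883) = Add(-17041, 27883) = 10842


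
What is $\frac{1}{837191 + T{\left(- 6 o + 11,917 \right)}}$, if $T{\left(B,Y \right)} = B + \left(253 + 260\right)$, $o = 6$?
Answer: $\frac{1}{837679} \approx 1.1938 \cdot 10^{-6}$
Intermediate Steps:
$T{\left(B,Y \right)} = 513 + B$ ($T{\left(B,Y \right)} = B + 513 = 513 + B$)
$\frac{1}{837191 + T{\left(- 6 o + 11,917 \right)}} = \frac{1}{837191 + \left(513 + \left(\left(-6\right) 6 + 11\right)\right)} = \frac{1}{837191 + \left(513 + \left(-36 + 11\right)\right)} = \frac{1}{837191 + \left(513 - 25\right)} = \frac{1}{837191 + 488} = \frac{1}{837679}$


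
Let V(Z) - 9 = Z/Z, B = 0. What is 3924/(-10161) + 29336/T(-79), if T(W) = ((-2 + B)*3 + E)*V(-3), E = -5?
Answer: -16584152/62095 ≈ -267.08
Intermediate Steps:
V(Z) = 10 (V(Z) = 9 + Z/Z = 9 + 1 = 10)
T(W) = -110 (T(W) = ((-2 + 0)*3 - 5)*10 = (-2*3 - 5)*10 = (-6 - 5)*10 = -11*10 = -110)
3924/(-10161) + 29336/T(-79) = 3924/(-10161) + 29336/(-110) = 3924*(-1/10161) + 29336*(-1/110) = -436/1129 - 14668/55 = -16584152/62095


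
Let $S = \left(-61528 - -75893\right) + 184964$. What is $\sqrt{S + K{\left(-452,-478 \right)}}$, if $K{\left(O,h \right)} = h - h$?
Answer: $\sqrt{199329} \approx 446.46$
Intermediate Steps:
$K{\left(O,h \right)} = 0$
$S = 199329$ ($S = \left(-61528 + 75893\right) + 184964 = 14365 + 184964 = 199329$)
$\sqrt{S + K{\left(-452,-478 \right)}} = \sqrt{199329 + 0} = \sqrt{199329}$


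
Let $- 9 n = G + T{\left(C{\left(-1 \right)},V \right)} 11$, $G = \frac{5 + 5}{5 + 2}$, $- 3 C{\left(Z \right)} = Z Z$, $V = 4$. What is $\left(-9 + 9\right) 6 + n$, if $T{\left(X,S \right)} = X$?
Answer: $\frac{47}{189} \approx 0.24868$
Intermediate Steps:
$C{\left(Z \right)} = - \frac{Z^{2}}{3}$ ($C{\left(Z \right)} = - \frac{Z Z}{3} = - \frac{Z^{2}}{3}$)
$G = \frac{10}{7} \approx 1.4286$
$n = \frac{47}{189}$ ($n = - \frac{\frac{10}{7} + - \frac{\left(-1\right)^{2}}{3} \cdot 11}{9} = - \frac{\frac{10}{7} + \left(- \frac{1}{3}\right) 1 \cdot 11}{9} = - \frac{\frac{10}{7} - \frac{11}{3}}{9} = \left(- \frac{1}{9}\right) \left(- \frac{47}{21}\right) = \frac{47}{189} \approx 0.24868$)
$\left(-9 + 9\right) 6 + n = \left(-9 + 9\right) 6 + \frac{47}{189} = 0 \cdot 6 + \frac{47}{189} = 0 + \frac{47}{189} = \frac{47}{189}$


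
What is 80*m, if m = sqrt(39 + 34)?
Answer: 80*sqrt(73) ≈ 683.52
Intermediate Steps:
m = sqrt(73) ≈ 8.5440
80*m = 80*sqrt(73)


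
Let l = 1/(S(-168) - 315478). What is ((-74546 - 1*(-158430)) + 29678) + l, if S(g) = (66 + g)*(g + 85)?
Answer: 34864896743/307012 ≈ 1.1356e+5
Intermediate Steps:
S(g) = (66 + g)*(85 + g)
l = -1/307012 (l = 1/((5610 + (-168)**2 + 151*(-168)) - 315478) = 1/((5610 + 28224 - 25368) - 315478) = 1/(8466 - 315478) = 1/(-307012) = -1/307012 ≈ -3.2572e-6)
((-74546 - 1*(-158430)) + 29678) + l = ((-74546 - 1*(-158430)) + 29678) - 1/307012 = ((-74546 + 158430) + 29678) - 1/307012 = (83884 + 29678) - 1/307012 = 113562 - 1/307012 = 34864896743/307012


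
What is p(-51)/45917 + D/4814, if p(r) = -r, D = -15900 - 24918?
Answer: -55117488/6501307 ≈ -8.4779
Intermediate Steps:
D = -40818
p(-51)/45917 + D/4814 = -1*(-51)/45917 - 40818/4814 = 51*(1/45917) - 40818*1/4814 = 3/2701 - 20409/2407 = -55117488/6501307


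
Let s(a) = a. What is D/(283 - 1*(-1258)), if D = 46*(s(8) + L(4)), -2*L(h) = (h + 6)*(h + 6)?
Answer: -84/67 ≈ -1.2537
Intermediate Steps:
L(h) = -(6 + h)**2/2 (L(h) = -(h + 6)*(h + 6)/2 = -(6 + h)*(6 + h)/2 = -(6 + h)**2/2)
D = -1932 (D = 46*(8 - (6 + 4)**2/2) = 46*(8 - 1/2*10**2) = 46*(8 - 1/2*100) = 46*(8 - 50) = 46*(-42) = -1932)
D/(283 - 1*(-1258)) = -1932/(283 - 1*(-1258)) = -1932/(283 + 1258) = -1932/1541 = -1932*1/1541 = -84/67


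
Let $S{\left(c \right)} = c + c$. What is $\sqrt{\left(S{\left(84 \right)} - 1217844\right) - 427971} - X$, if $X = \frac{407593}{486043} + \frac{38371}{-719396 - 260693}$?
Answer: $- \frac{380827459824}{476365397827} + i \sqrt{1645647} \approx -0.79944 + 1282.8 i$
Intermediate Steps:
$S{\left(c \right)} = 2 c$
$X = \frac{380827459824}{476365397827}$ ($X = 407593 \cdot \frac{1}{486043} + \frac{38371}{-719396 - 260693} = \frac{407593}{486043} + \frac{38371}{-980089} = \frac{407593}{486043} + 38371 \left(- \frac{1}{980089}\right) = \frac{407593}{486043} - \frac{38371}{980089} = \frac{380827459824}{476365397827} \approx 0.79944$)
$\sqrt{\left(S{\left(84 \right)} - 1217844\right) - 427971} - X = \sqrt{\left(2 \cdot 84 - 1217844\right) - 427971} - \frac{380827459824}{476365397827} = \sqrt{\left(168 - 1217844\right) - 427971} - \frac{380827459824}{476365397827} = \sqrt{-1217676 - 427971} - \frac{380827459824}{476365397827} = \sqrt{-1645647} - \frac{380827459824}{476365397827} = i \sqrt{1645647} - \frac{380827459824}{476365397827} = - \frac{380827459824}{476365397827} + i \sqrt{1645647}$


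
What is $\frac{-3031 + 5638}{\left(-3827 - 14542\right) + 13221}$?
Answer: $- \frac{79}{156} \approx -0.50641$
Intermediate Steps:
$\frac{-3031 + 5638}{\left(-3827 - 14542\right) + 13221} = \frac{2607}{\left(-3827 - 14542\right) + 13221} = \frac{2607}{-18369 + 13221} = \frac{2607}{-5148} = 2607 \left(- \frac{1}{5148}\right) = - \frac{79}{156}$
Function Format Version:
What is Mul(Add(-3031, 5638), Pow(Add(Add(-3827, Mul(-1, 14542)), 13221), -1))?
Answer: Rational(-79, 156) ≈ -0.50641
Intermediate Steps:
Mul(Add(-3031, 5638), Pow(Add(Add(-3827, Mul(-1, 14542)), 13221), -1)) = Mul(2607, Pow(Add(Add(-3827, -14542), 13221), -1)) = Mul(2607, Pow(Add(-18369, 13221), -1)) = Mul(2607, Pow(-5148, -1)) = Mul(2607, Rational(-1, 5148)) = Rational(-79, 156)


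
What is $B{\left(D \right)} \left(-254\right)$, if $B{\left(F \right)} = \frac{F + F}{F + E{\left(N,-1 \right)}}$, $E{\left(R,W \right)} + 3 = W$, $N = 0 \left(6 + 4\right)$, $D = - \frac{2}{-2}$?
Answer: $\frac{508}{3} \approx 169.33$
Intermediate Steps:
$D = 1$ ($D = \left(-2\right) \left(- \frac{1}{2}\right) = 1$)
$N = 0$ ($N = 0 \cdot 10 = 0$)
$E{\left(R,W \right)} = -3 + W$
$B{\left(F \right)} = \frac{2 F}{-4 + F}$ ($B{\left(F \right)} = \frac{F + F}{F - 4} = \frac{2 F}{F - 4} = \frac{2 F}{-4 + F}$)
$B{\left(D \right)} \left(-254\right) = 2 \cdot 1 \frac{1}{-4 + 1} \left(-254\right) = 2 \cdot 1 \frac{1}{-3} \left(-254\right) = 2 \cdot 1 \left(- \frac{1}{3}\right) \left(-254\right) = \left(- \frac{2}{3}\right) \left(-254\right) = \frac{508}{3}$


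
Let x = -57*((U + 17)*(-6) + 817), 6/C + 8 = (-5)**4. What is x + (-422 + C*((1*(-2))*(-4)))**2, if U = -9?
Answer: 51082885339/380689 ≈ 1.3419e+5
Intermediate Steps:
C = 6/617 (C = 6/(-8 + (-5)**4) = 6/(-8 + 625) = 6/617 ≈ 0.0097245)
x = -43833 (x = -57*((-9 + 17)*(-6) + 817) = -57*(8*(-6) + 817) = -57*(-48 + 817) = -57*769 = -43833)
x + (-422 + C*((1*(-2))*(-4)))**2 = -43833 + (-422 + 6*((1*(-2))*(-4))/617)**2 = -43833 + (-422 + 6*(-2*(-4))/617)**2 = -43833 + (-422 + (6/617)*8)**2 = -43833 + (-422 + 48/617)**2 = -43833 + (-260326/617)**2 = -43833 + 67769626276/380689 = 51082885339/380689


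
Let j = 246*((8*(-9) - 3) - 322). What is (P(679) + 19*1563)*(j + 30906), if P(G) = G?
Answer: -2027780256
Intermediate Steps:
j = -97662 (j = 246*((-72 - 3) - 322) = 246*(-75 - 322) = 246*(-397) = -97662)
(P(679) + 19*1563)*(j + 30906) = (679 + 19*1563)*(-97662 + 30906) = (679 + 29697)*(-66756) = 30376*(-66756) = -2027780256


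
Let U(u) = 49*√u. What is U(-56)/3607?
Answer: 98*I*√14/3607 ≈ 0.10166*I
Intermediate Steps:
U(-56)/3607 = (49*√(-56))/3607 = (49*(2*I*√14))*(1/3607) = (98*I*√14)*(1/3607) = 98*I*√14/3607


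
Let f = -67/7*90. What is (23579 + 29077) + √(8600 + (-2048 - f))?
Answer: 52656 + 93*√42/7 ≈ 52742.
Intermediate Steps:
f = -6030/7 (f = -67*⅐*90 = -67/7*90 = -6030/7 ≈ -861.43)
(23579 + 29077) + √(8600 + (-2048 - f)) = (23579 + 29077) + √(8600 + (-2048 - 1*(-6030/7))) = 52656 + √(8600 + (-2048 + 6030/7)) = 52656 + √(8600 - 8306/7) = 52656 + √(51894/7) = 52656 + 93*√42/7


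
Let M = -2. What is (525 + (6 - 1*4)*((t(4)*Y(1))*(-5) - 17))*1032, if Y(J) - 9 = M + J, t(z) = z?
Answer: 176472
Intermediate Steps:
Y(J) = 7 + J (Y(J) = 9 + (-2 + J) = 7 + J)
(525 + (6 - 1*4)*((t(4)*Y(1))*(-5) - 17))*1032 = (525 + (6 - 1*4)*((4*(7 + 1))*(-5) - 17))*1032 = (525 + (6 - 4)*((4*8)*(-5) - 17))*1032 = (525 + 2*(32*(-5) - 17))*1032 = (525 + 2*(-160 - 17))*1032 = (525 + 2*(-177))*1032 = (525 - 354)*1032 = 171*1032 = 176472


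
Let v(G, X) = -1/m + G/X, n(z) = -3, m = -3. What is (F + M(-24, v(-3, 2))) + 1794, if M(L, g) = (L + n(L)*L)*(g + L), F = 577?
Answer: 1163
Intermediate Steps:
v(G, X) = ⅓ + G/X (v(G, X) = -1/(-3) + G/X = -1*(-⅓) + G/X = ⅓ + G/X)
M(L, g) = -2*L*(L + g) (M(L, g) = (L - 3*L)*(g + L) = (-2*L)*(L + g) = -2*L*(L + g))
(F + M(-24, v(-3, 2))) + 1794 = (577 + 2*(-24)*(-1*(-24) - (-3 + (⅓)*2)/2)) + 1794 = (577 + 2*(-24)*(24 - (-3 + ⅔)/2)) + 1794 = (577 + 2*(-24)*(24 - (-7)/(2*3))) + 1794 = (577 + 2*(-24)*(24 - 1*(-7/6))) + 1794 = (577 + 2*(-24)*(24 + 7/6)) + 1794 = (577 + 2*(-24)*(151/6)) + 1794 = (577 - 1208) + 1794 = -631 + 1794 = 1163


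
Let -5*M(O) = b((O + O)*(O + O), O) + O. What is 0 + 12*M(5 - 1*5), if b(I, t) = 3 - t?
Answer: -36/5 ≈ -7.2000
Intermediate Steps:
M(O) = -3/5 (M(O) = -((3 - O) + O)/5 = -1/5*3 = -3/5)
0 + 12*M(5 - 1*5) = 0 + 12*(-3/5) = 0 - 36/5 = -36/5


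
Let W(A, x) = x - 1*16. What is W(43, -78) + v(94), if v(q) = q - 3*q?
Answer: -282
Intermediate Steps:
W(A, x) = -16 + x (W(A, x) = x - 16 = -16 + x)
v(q) = -2*q
W(43, -78) + v(94) = (-16 - 78) - 2*94 = -94 - 188 = -282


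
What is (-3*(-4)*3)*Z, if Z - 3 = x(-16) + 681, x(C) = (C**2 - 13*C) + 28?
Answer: 42336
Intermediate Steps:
x(C) = 28 + C**2 - 13*C
Z = 1176 (Z = 3 + ((28 + (-16)**2 - 13*(-16)) + 681) = 3 + ((28 + 256 + 208) + 681) = 3 + (492 + 681) = 3 + 1173 = 1176)
(-3*(-4)*3)*Z = (-3*(-4)*3)*1176 = (12*3)*1176 = 36*1176 = 42336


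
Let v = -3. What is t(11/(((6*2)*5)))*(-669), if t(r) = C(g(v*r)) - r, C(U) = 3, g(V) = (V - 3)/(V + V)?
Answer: -37687/20 ≈ -1884.3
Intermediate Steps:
g(V) = (-3 + V)/(2*V) (g(V) = (-3 + V)/((2*V)) = (-3 + V)*(1/(2*V)) = (-3 + V)/(2*V))
t(r) = 3 - r
t(11/(((6*2)*5)))*(-669) = (3 - 11/((6*2)*5))*(-669) = (3 - 11/(12*5))*(-669) = (3 - 11/60)*(-669) = (169/60)*(-669) = -37687/20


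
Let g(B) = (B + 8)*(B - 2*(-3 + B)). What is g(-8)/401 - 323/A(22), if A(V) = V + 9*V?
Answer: -323/220 ≈ -1.4682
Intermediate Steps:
A(V) = 10*V
g(B) = (6 - B)*(8 + B) (g(B) = (8 + B)*(B + (6 - 2*B)) = (8 + B)*(6 - B) = (6 - B)*(8 + B))
g(-8)/401 - 323/A(22) = (48 - 1*(-8)**2 - 2*(-8))/401 - 323/(10*22) = (48 - 1*64 + 16)*(1/401) - 323/220 = (48 - 64 + 16)*(1/401) - 323*1/220 = 0*(1/401) - 323/220 = 0 - 323/220 = -323/220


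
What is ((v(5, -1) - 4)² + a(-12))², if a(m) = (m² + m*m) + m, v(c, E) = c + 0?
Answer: 76729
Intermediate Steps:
v(c, E) = c
a(m) = m + 2*m² (a(m) = (m² + m²) + m = 2*m² + m = m + 2*m²)
((v(5, -1) - 4)² + a(-12))² = ((5 - 4)² - 12*(1 + 2*(-12)))² = (1² - 12*(1 - 24))² = (1 - 12*(-23))² = (1 + 276)² = 277² = 76729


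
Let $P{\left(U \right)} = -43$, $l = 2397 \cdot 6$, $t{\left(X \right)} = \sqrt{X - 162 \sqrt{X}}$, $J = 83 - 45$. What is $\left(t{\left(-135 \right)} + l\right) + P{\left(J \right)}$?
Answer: $14339 + 3 \sqrt{-15 - 54 i \sqrt{15}} \approx 14369.0 - 31.797 i$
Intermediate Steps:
$J = 38$ ($J = 83 - 45 = 38$)
$l = 14382$
$\left(t{\left(-135 \right)} + l\right) + P{\left(J \right)} = \left(\sqrt{-135 - 162 \sqrt{-135}} + 14382\right) - 43 = \left(\sqrt{-135 - 162 \cdot 3 i \sqrt{15}} + 14382\right) - 43 = \left(\sqrt{-135 - 486 i \sqrt{15}} + 14382\right) - 43 = \left(14382 + \sqrt{-135 - 486 i \sqrt{15}}\right) - 43 = 14339 + \sqrt{-135 - 486 i \sqrt{15}}$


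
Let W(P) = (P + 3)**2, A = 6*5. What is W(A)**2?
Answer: 1185921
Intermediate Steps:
A = 30
W(P) = (3 + P)**2
W(A)**2 = ((3 + 30)**2)**2 = (33**2)**2 = 1089**2 = 1185921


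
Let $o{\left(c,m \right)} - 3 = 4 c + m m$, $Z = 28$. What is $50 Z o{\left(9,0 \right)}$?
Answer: $54600$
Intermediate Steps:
$o{\left(c,m \right)} = 3 + m^{2} + 4 c$ ($o{\left(c,m \right)} = 3 + \left(4 c + m m\right) = 3 + \left(4 c + m^{2}\right) = 3 + \left(m^{2} + 4 c\right) = 3 + m^{2} + 4 c$)
$50 Z o{\left(9,0 \right)} = 50 \cdot 28 \left(3 + 0^{2} + 4 \cdot 9\right) = 1400 \left(3 + 0 + 36\right) = 1400 \cdot 39 = 54600$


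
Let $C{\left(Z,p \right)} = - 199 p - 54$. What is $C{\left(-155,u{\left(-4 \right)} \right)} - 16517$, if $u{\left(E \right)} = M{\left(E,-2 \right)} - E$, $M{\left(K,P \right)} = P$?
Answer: $-16969$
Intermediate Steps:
$u{\left(E \right)} = -2 - E$
$C{\left(Z,p \right)} = -54 - 199 p$
$C{\left(-155,u{\left(-4 \right)} \right)} - 16517 = \left(-54 - 199 \left(-2 - -4\right)\right) - 16517 = \left(-54 - 199 \left(-2 + 4\right)\right) - 16517 = \left(-54 - 398\right) - 16517 = -452 - 16517 = -16969$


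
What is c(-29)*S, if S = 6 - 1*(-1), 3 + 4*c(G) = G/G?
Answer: -7/2 ≈ -3.5000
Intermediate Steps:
c(G) = -½ (c(G) = -¾ + (G/G)/4 = -¾ + (¼)*1 = -¾ + ¼ = -½)
S = 7 (S = 6 + 1 = 7)
c(-29)*S = -½*7 = -7/2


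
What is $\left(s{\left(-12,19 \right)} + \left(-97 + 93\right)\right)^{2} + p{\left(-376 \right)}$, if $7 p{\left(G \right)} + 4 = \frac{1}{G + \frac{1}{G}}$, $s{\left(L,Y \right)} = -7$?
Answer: $\frac{119180435}{989639} \approx 120.43$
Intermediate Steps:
$p{\left(G \right)} = - \frac{4}{7} + \frac{1}{7 \left(G + \frac{1}{G}\right)}$
$\left(s{\left(-12,19 \right)} + \left(-97 + 93\right)\right)^{2} + p{\left(-376 \right)} = \left(-7 + \left(-97 + 93\right)\right)^{2} + \frac{-4 - 376 - 4 \left(-376\right)^{2}}{7 \left(1 + \left(-376\right)^{2}\right)} = \left(-7 - 4\right)^{2} + \frac{-4 - 376 - 565504}{7 \left(1 + 141376\right)} = \left(-11\right)^{2} + \frac{-4 - 376 - 565504}{7 \cdot 141377} = 121 + \frac{1}{7} \cdot \frac{1}{141377} \left(-565884\right) = 121 - \frac{565884}{989639} = \frac{119180435}{989639}$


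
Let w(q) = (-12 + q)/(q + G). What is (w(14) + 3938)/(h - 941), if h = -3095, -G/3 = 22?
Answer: -102387/104936 ≈ -0.97571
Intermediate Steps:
G = -66 (G = -3*22 = -66)
w(q) = (-12 + q)/(-66 + q) (w(q) = (-12 + q)/(q - 66) = (-12 + q)/(-66 + q))
(w(14) + 3938)/(h - 941) = ((-12 + 14)/(-66 + 14) + 3938)/(-3095 - 941) = (2/(-52) + 3938)/(-4036) = (-1/52*2 + 3938)*(-1/4036) = (-1/26 + 3938)*(-1/4036) = (102387/26)*(-1/4036) = -102387/104936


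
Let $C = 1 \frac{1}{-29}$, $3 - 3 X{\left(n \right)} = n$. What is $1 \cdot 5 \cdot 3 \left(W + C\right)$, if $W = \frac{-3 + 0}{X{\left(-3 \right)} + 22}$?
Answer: $- \frac{555}{232} \approx -2.3922$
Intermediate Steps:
$X{\left(n \right)} = 1 - \frac{n}{3}$
$W = - \frac{1}{8}$ ($W = \frac{-3 + 0}{\left(1 - -1\right) + 22} = - \frac{3}{\left(1 + 1\right) + 22} = - \frac{3}{2 + 22} = - \frac{3}{24} = \left(-3\right) \frac{1}{24} = - \frac{1}{8} \approx -0.125$)
$C = - \frac{1}{29}$ ($C = 1 \left(- \frac{1}{29}\right) = - \frac{1}{29} \approx -0.034483$)
$1 \cdot 5 \cdot 3 \left(W + C\right) = 1 \cdot 5 \cdot 3 \left(- \frac{1}{8} - \frac{1}{29}\right) = 5 \cdot 3 \left(- \frac{37}{232}\right) = 15 \left(- \frac{37}{232}\right) = - \frac{555}{232}$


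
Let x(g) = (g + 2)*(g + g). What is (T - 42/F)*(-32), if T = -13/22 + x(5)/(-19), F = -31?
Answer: 605456/6479 ≈ 93.449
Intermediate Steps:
x(g) = 2*g*(2 + g) (x(g) = (2 + g)*(2*g) = 2*g*(2 + g))
T = -1787/418 (T = -13/22 + (2*5*(2 + 5))/(-19) = -13*1/22 + (2*5*7)*(-1/19) = -13/22 + 70*(-1/19) = -13/22 - 70/19 = -1787/418 ≈ -4.2751)
(T - 42/F)*(-32) = (-1787/418 - 42/(-31))*(-32) = (-1787/418 - 42*(-1/31))*(-32) = (-1787/418 + 42/31)*(-32) = -37841/12958*(-32) = 605456/6479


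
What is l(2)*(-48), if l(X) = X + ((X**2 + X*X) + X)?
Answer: -576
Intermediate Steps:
l(X) = 2*X + 2*X**2 (l(X) = X + ((X**2 + X**2) + X) = X + (2*X**2 + X) = X + (X + 2*X**2) = 2*X + 2*X**2)
l(2)*(-48) = (2*2*(1 + 2))*(-48) = (2*2*3)*(-48) = 12*(-48) = -576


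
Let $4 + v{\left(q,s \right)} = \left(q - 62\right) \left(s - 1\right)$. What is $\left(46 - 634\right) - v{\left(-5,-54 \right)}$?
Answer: $-4269$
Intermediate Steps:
$v{\left(q,s \right)} = -4 + \left(-1 + s\right) \left(-62 + q\right)$ ($v{\left(q,s \right)} = -4 + \left(q - 62\right) \left(s - 1\right) = -4 + \left(-62 + q\right) \left(-1 + s\right) = -4 + \left(-1 + s\right) \left(-62 + q\right)$)
$\left(46 - 634\right) - v{\left(-5,-54 \right)} = \left(46 - 634\right) - \left(58 - -5 - -3348 - -270\right) = -588 - \left(58 + 5 + 3348 + 270\right) = -588 - 3681 = -4269$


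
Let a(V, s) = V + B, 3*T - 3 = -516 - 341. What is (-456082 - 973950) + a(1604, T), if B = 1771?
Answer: -1426657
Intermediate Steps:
T = -854/3 (T = 1 + (-516 - 341)/3 = 1 + (1/3)*(-857) = 1 - 857/3 = -854/3 ≈ -284.67)
a(V, s) = 1771 + V (a(V, s) = V + 1771 = 1771 + V)
(-456082 - 973950) + a(1604, T) = (-456082 - 973950) + (1771 + 1604) = -1430032 + 3375 = -1426657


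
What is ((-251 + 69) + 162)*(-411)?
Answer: 8220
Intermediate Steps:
((-251 + 69) + 162)*(-411) = (-182 + 162)*(-411) = -20*(-411) = 8220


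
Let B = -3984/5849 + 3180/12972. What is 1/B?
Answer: -6322769/2756719 ≈ -2.2936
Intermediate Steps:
B = -2756719/6322769 (B = -3984*1/5849 + 3180*(1/12972) = -3984/5849 + 265/1081 = -2756719/6322769 ≈ -0.43600)
1/B = 1/(-2756719/6322769) = -6322769/2756719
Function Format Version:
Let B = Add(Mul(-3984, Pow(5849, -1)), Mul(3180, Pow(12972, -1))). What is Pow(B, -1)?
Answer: Rational(-6322769, 2756719) ≈ -2.2936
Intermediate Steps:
B = Rational(-2756719, 6322769) (B = Add(Mul(-3984, Rational(1, 5849)), Mul(3180, Rational(1, 12972))) = Add(Rational(-3984, 5849), Rational(265, 1081)) = Rational(-2756719, 6322769) ≈ -0.43600)
Pow(B, -1) = Pow(Rational(-2756719, 6322769), -1) = Rational(-6322769, 2756719)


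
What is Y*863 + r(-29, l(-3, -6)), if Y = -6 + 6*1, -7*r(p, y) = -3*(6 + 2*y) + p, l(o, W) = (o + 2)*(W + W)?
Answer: 17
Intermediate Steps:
l(o, W) = 2*W*(2 + o) (l(o, W) = (2 + o)*(2*W) = 2*W*(2 + o))
r(p, y) = 18/7 - p/7 + 6*y/7 (r(p, y) = -(-3*(6 + 2*y) + p)/7 = -((-18 - 6*y) + p)/7 = -(-18 + p - 6*y)/7 = 18/7 - p/7 + 6*y/7)
Y = 0 (Y = -6 + 6 = 0)
Y*863 + r(-29, l(-3, -6)) = 0*863 + (18/7 - ⅐*(-29) + 6*(2*(-6)*(2 - 3))/7) = 0 + (18/7 + 29/7 + 6*(2*(-6)*(-1))/7) = 0 + (18/7 + 29/7 + (6/7)*12) = 0 + (18/7 + 29/7 + 72/7) = 0 + 17 = 17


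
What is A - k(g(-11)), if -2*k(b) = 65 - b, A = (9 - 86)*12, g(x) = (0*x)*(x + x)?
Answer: -1783/2 ≈ -891.50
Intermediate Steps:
g(x) = 0 (g(x) = 0*(2*x) = 0)
A = -924 (A = -77*12 = -924)
k(b) = -65/2 + b/2 (k(b) = -(65 - b)/2 = -65/2 + b/2)
A - k(g(-11)) = -924 - (-65/2 + (½)*0) = -924 - (-65/2 + 0) = -924 - 1*(-65/2) = -924 + 65/2 = -1783/2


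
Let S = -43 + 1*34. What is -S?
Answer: 9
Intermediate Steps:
S = -9 (S = -43 + 34 = -9)
-S = -1*(-9) = 9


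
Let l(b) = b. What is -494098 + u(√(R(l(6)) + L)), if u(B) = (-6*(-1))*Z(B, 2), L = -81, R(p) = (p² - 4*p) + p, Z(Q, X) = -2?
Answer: -494110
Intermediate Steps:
R(p) = p² - 3*p
u(B) = -12 (u(B) = -6*(-1)*(-2) = 6*(-2) = -12)
-494098 + u(√(R(l(6)) + L)) = -494098 - 12 = -494110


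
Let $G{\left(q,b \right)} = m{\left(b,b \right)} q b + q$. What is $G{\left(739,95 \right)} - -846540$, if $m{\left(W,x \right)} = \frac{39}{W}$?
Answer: $876100$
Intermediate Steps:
$G{\left(q,b \right)} = 40 q$ ($G{\left(q,b \right)} = \frac{39}{b} q b + q = \frac{39 q}{b} b + q = 39 q + q = 40 q$)
$G{\left(739,95 \right)} - -846540 = 40 \cdot 739 - -846540 = 29560 + 846540 = 876100$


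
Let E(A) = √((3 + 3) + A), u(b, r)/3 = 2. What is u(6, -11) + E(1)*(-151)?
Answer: 6 - 151*√7 ≈ -393.51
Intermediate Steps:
u(b, r) = 6 (u(b, r) = 3*2 = 6)
E(A) = √(6 + A)
u(6, -11) + E(1)*(-151) = 6 + √(6 + 1)*(-151) = 6 + √7*(-151) = 6 - 151*√7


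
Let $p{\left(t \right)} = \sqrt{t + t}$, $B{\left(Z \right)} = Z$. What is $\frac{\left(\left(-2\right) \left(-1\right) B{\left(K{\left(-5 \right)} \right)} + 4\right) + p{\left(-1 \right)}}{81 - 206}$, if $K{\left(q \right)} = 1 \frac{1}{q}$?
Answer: $- \frac{18}{625} - \frac{i \sqrt{2}}{125} \approx -0.0288 - 0.011314 i$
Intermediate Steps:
$K{\left(q \right)} = \frac{1}{q}$
$p{\left(t \right)} = \sqrt{2} \sqrt{t}$ ($p{\left(t \right)} = \sqrt{2 t} = \sqrt{2} \sqrt{t}$)
$\frac{\left(\left(-2\right) \left(-1\right) B{\left(K{\left(-5 \right)} \right)} + 4\right) + p{\left(-1 \right)}}{81 - 206} = \frac{\left(\frac{\left(-2\right) \left(-1\right)}{-5} + 4\right) + \sqrt{2} \sqrt{-1}}{81 - 206} = \frac{\left(2 \left(- \frac{1}{5}\right) + 4\right) + \sqrt{2} i}{-125} = \left(\left(- \frac{2}{5} + 4\right) + i \sqrt{2}\right) \left(- \frac{1}{125}\right) = \left(\frac{18}{5} + i \sqrt{2}\right) \left(- \frac{1}{125}\right) = - \frac{18}{625} - \frac{i \sqrt{2}}{125}$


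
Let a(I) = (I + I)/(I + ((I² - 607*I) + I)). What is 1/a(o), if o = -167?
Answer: -386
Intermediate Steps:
a(I) = 2*I/(I² - 605*I) (a(I) = (2*I)/(I + (I² - 606*I)) = (2*I)/(I² - 605*I) = 2*I/(I² - 605*I))
1/a(o) = 1/(2/(-605 - 167)) = 1/(2/(-772)) = 1/(2*(-1/772)) = 1/(-1/386) = -386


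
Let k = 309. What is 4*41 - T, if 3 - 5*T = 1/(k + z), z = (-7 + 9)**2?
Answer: 255722/1565 ≈ 163.40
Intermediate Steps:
z = 4 (z = 2**2 = 4)
T = 938/1565 (T = 3/5 - 1/(5*(309 + 4)) = 3/5 - 1/5/313 = 3/5 - 1/5*1/313 = 3/5 - 1/1565 = 938/1565 ≈ 0.59936)
4*41 - T = 4*41 - 1*938/1565 = 164 - 938/1565 = 255722/1565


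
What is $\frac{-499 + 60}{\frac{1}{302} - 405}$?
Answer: $\frac{132578}{122309} \approx 1.084$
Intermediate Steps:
$\frac{-499 + 60}{\frac{1}{302} - 405} = - \frac{439}{\frac{1}{302} - 405} = - \frac{439}{- \frac{122309}{302}} = \left(-439\right) \left(- \frac{302}{122309}\right) = \frac{132578}{122309}$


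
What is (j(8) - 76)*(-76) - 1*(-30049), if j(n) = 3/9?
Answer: 107399/3 ≈ 35800.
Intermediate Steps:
j(n) = 1/3 (j(n) = 3*(1/9) = 1/3)
(j(8) - 76)*(-76) - 1*(-30049) = (1/3 - 76)*(-76) - 1*(-30049) = -227/3*(-76) + 30049 = 17252/3 + 30049 = 107399/3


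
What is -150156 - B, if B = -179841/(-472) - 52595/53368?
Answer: -236997307639/1574356 ≈ -1.5054e+5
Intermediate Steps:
B = 598308103/1574356 (B = -179841*(-1/472) - 52595*1/53368 = 179841/472 - 52595/53368 = 598308103/1574356 ≈ 380.03)
-150156 - B = -150156 - 1*598308103/1574356 = -150156 - 598308103/1574356 = -236997307639/1574356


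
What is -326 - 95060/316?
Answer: -49519/79 ≈ -626.82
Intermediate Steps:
-326 - 95060/316 = -326 - 485*49/79 = -326 - 23765/79 = -49519/79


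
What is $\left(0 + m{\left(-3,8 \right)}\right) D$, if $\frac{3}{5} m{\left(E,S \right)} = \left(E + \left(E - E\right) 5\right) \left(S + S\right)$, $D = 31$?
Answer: $-2480$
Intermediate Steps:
$m{\left(E,S \right)} = \frac{10 E S}{3}$ ($m{\left(E,S \right)} = \frac{5 \left(E + \left(E - E\right) 5\right) \left(S + S\right)}{3} = \frac{5 \left(E + 0 \cdot 5\right) 2 S}{3} = \frac{5 \left(E + 0\right) 2 S}{3} = \frac{5 E 2 S}{3} = \frac{5 \cdot 2 E S}{3} = \frac{10 E S}{3}$)
$\left(0 + m{\left(-3,8 \right)}\right) D = \left(0 + \frac{10}{3} \left(-3\right) 8\right) 31 = \left(0 - 80\right) 31 = \left(-80\right) 31 = -2480$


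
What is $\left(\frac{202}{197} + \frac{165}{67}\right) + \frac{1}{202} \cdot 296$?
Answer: $\frac{6603391}{1333099} \approx 4.9534$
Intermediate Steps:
$\left(\frac{202}{197} + \frac{165}{67}\right) + \frac{1}{202} \cdot 296 = \left(202 \cdot \frac{1}{197} + 165 \cdot \frac{1}{67}\right) + \frac{1}{202} \cdot 296 = \left(\frac{202}{197} + \frac{165}{67}\right) + \frac{148}{101} = \frac{46039}{13199} + \frac{148}{101} = \frac{6603391}{1333099}$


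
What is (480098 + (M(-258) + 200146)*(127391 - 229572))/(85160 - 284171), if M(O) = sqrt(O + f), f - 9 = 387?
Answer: 20450638328/199011 + 102181*sqrt(138)/199011 ≈ 1.0277e+5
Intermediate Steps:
f = 396 (f = 9 + 387 = 396)
M(O) = sqrt(396 + O) (M(O) = sqrt(O + 396) = sqrt(396 + O))
(480098 + (M(-258) + 200146)*(127391 - 229572))/(85160 - 284171) = (480098 + (sqrt(396 - 258) + 200146)*(127391 - 229572))/(85160 - 284171) = (480098 + (sqrt(138) + 200146)*(-102181))/(-199011) = (480098 + (200146 + sqrt(138))*(-102181))*(-1/199011) = (480098 + (-20451118426 - 102181*sqrt(138)))*(-1/199011) = (-20450638328 - 102181*sqrt(138))*(-1/199011) = 20450638328/199011 + 102181*sqrt(138)/199011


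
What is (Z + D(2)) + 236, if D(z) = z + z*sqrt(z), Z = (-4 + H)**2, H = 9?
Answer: 263 + 2*sqrt(2) ≈ 265.83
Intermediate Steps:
Z = 25 (Z = (-4 + 9)**2 = 5**2 = 25)
D(z) = z + z**(3/2)
(Z + D(2)) + 236 = (25 + (2 + 2**(3/2))) + 236 = (25 + (2 + 2*sqrt(2))) + 236 = (27 + 2*sqrt(2)) + 236 = 263 + 2*sqrt(2)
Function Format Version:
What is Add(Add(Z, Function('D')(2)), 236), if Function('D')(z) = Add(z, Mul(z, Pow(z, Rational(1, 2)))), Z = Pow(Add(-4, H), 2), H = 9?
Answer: Add(263, Mul(2, Pow(2, Rational(1, 2)))) ≈ 265.83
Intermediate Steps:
Z = 25 (Z = Pow(Add(-4, 9), 2) = Pow(5, 2) = 25)
Function('D')(z) = Add(z, Pow(z, Rational(3, 2)))
Add(Add(Z, Function('D')(2)), 236) = Add(Add(25, Add(2, Pow(2, Rational(3, 2)))), 236) = Add(Add(25, Add(2, Mul(2, Pow(2, Rational(1, 2))))), 236) = Add(Add(27, Mul(2, Pow(2, Rational(1, 2)))), 236) = Add(263, Mul(2, Pow(2, Rational(1, 2))))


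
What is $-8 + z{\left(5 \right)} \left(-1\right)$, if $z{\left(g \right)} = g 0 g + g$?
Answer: $-13$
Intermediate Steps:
$z{\left(g \right)} = g$ ($z{\left(g \right)} = 0 g + g = 0 + g = g$)
$-8 + z{\left(5 \right)} \left(-1\right) = -8 + 5 \left(-1\right) = -8 - 5 = -13$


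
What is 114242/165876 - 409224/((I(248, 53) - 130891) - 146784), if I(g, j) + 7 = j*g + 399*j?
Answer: 47842957423/20186362758 ≈ 2.3701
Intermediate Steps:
I(g, j) = -7 + 399*j + g*j (I(g, j) = -7 + (j*g + 399*j) = -7 + (g*j + 399*j) = -7 + (399*j + g*j) = -7 + 399*j + g*j)
114242/165876 - 409224/((I(248, 53) - 130891) - 146784) = 114242/165876 - 409224/(((-7 + 399*53 + 248*53) - 130891) - 146784) = 114242*(1/165876) - 409224/(((-7 + 21147 + 13144) - 130891) - 146784) = 57121/82938 - 409224/((34284 - 130891) - 146784) = 57121/82938 - 409224/(-96607 - 146784) = 57121/82938 - 409224/(-243391) = 57121/82938 - 409224*(-1/243391) = 57121/82938 + 409224/243391 = 47842957423/20186362758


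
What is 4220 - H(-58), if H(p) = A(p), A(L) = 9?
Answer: 4211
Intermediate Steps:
H(p) = 9
4220 - H(-58) = 4220 - 1*9 = 4220 - 9 = 4211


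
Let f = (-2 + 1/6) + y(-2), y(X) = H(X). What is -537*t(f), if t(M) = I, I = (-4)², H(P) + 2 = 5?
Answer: -8592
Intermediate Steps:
H(P) = 3 (H(P) = -2 + 5 = 3)
y(X) = 3
I = 16
f = 7/6 (f = (-2 + 1/6) + 3 = (-2 + ⅙) + 3 = -11/6 + 3 = 7/6 ≈ 1.1667)
t(M) = 16
-537*t(f) = -537*16 = -8592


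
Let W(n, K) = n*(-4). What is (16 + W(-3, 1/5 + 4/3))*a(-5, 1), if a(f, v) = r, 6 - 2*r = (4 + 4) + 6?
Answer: -112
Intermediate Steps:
W(n, K) = -4*n
r = -4 (r = 3 - ((4 + 4) + 6)/2 = 3 - (8 + 6)/2 = 3 - ½*14 = 3 - 7 = -4)
a(f, v) = -4
(16 + W(-3, 1/5 + 4/3))*a(-5, 1) = (16 - 4*(-3))*(-4) = (16 + 12)*(-4) = 28*(-4) = -112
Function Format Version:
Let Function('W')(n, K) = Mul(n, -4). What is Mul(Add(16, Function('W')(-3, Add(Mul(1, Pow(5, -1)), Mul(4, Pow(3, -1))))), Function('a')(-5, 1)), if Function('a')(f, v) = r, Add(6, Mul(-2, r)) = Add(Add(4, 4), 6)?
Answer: -112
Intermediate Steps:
Function('W')(n, K) = Mul(-4, n)
r = -4 (r = Add(3, Mul(Rational(-1, 2), Add(Add(4, 4), 6))) = Add(3, Mul(Rational(-1, 2), Add(8, 6))) = Add(3, Mul(Rational(-1, 2), 14)) = Add(3, -7) = -4)
Function('a')(f, v) = -4
Mul(Add(16, Function('W')(-3, Add(Mul(1, Pow(5, -1)), Mul(4, Pow(3, -1))))), Function('a')(-5, 1)) = Mul(Add(16, Mul(-4, -3)), -4) = Mul(Add(16, 12), -4) = Mul(28, -4) = -112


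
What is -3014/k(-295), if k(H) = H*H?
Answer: -3014/87025 ≈ -0.034634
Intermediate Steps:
k(H) = H²
-3014/k(-295) = -3014/((-295)²) = -3014/87025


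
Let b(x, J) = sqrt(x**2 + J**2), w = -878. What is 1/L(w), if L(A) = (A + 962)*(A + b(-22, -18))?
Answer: -439/32343192 - sqrt(202)/32343192 ≈ -1.4013e-5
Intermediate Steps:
b(x, J) = sqrt(J**2 + x**2)
L(A) = (962 + A)*(A + 2*sqrt(202)) (L(A) = (A + 962)*(A + sqrt((-18)**2 + (-22)**2)) = (962 + A)*(A + sqrt(324 + 484)) = (962 + A)*(A + sqrt(808)) = (962 + A)*(A + 2*sqrt(202)))
1/L(w) = 1/((-878)**2 + 962*(-878) + 1924*sqrt(202) + 2*(-878)*sqrt(202)) = 1/(770884 - 844636 + 1924*sqrt(202) - 1756*sqrt(202)) = 1/(-73752 + 168*sqrt(202))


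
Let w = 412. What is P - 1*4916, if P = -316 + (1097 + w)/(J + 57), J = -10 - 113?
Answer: -115607/22 ≈ -5254.9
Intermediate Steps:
J = -123
P = -7455/22 (P = -316 + (1097 + 412)/(-123 + 57) = -316 + 1509/(-66) = -316 + 1509*(-1/66) = -316 - 503/22 = -7455/22 ≈ -338.86)
P - 1*4916 = -7455/22 - 1*4916 = -7455/22 - 4916 = -115607/22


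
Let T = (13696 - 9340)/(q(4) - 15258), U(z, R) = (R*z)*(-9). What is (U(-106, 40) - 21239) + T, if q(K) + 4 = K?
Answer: 43029377/2543 ≈ 16921.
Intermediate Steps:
q(K) = -4 + K
U(z, R) = -9*R*z
T = -726/2543 (T = (13696 - 9340)/((-4 + 4) - 15258) = 4356/(0 - 15258) = 4356/(-15258) = 4356*(-1/15258) = -726/2543 ≈ -0.28549)
(U(-106, 40) - 21239) + T = (-9*40*(-106) - 21239) - 726/2543 = (38160 - 21239) - 726/2543 = 16921 - 726/2543 = 43029377/2543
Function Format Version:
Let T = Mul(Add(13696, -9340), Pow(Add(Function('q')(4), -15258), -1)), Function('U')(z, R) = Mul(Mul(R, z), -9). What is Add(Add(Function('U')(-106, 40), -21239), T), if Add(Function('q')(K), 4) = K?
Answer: Rational(43029377, 2543) ≈ 16921.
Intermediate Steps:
Function('q')(K) = Add(-4, K)
Function('U')(z, R) = Mul(-9, R, z)
T = Rational(-726, 2543) (T = Mul(Add(13696, -9340), Pow(Add(Add(-4, 4), -15258), -1)) = Mul(4356, Pow(Add(0, -15258), -1)) = Mul(4356, Pow(-15258, -1)) = Mul(4356, Rational(-1, 15258)) = Rational(-726, 2543) ≈ -0.28549)
Add(Add(Function('U')(-106, 40), -21239), T) = Add(Add(Mul(-9, 40, -106), -21239), Rational(-726, 2543)) = Add(Add(38160, -21239), Rational(-726, 2543)) = Add(16921, Rational(-726, 2543)) = Rational(43029377, 2543)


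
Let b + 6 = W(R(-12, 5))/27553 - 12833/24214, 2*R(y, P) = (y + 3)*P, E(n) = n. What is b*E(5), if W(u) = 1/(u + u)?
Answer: -196046920759/6004515078 ≈ -32.650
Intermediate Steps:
R(y, P) = P*(3 + y)/2 (R(y, P) = ((y + 3)*P)/2 = ((3 + y)*P)/2 = (P*(3 + y))/2 = P*(3 + y)/2)
W(u) = 1/(2*u)
b = -196046920759/30022575390 (b = -6 + ((1/(2*(((1/2)*5*(3 - 12)))))/27553 - 12833/24214) = -6 + ((1/(2*(((1/2)*5*(-9)))))*(1/27553) - 12833*1/24214) = -6 + ((1/(2*(-45/2)))*(1/27553) - 12833/24214) = -6 + (((1/2)*(-2/45))*(1/27553) - 12833/24214) = -6 + (-1/45*1/27553 - 12833/24214) = -6 + (-1/1239885 - 12833/24214) = -6 - 15911468419/30022575390 = -196046920759/30022575390 ≈ -6.5300)
b*E(5) = -196046920759/30022575390*5 = -196046920759/6004515078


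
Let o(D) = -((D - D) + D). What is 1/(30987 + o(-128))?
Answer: 1/31115 ≈ 3.2139e-5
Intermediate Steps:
o(D) = -D (o(D) = -(0 + D) = -D)
1/(30987 + o(-128)) = 1/(30987 - 1*(-128)) = 1/(30987 + 128) = 1/31115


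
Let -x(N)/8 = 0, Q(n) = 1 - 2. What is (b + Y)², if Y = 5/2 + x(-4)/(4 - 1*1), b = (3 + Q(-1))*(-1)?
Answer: ¼ ≈ 0.25000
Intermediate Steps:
Q(n) = -1
x(N) = 0 (x(N) = -8*0 = 0)
b = -2 (b = (3 - 1)*(-1) = 2*(-1) = -2)
Y = 5/2 (Y = 5/2 + 0/(4 - 1*1) = 5*(½) + 0/(4 - 1) = 5/2 + 0/3 = 5/2 + 0*(⅓) = 5/2 + 0 = 5/2 ≈ 2.5000)
(b + Y)² = (-2 + 5/2)² = (½)² = ¼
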